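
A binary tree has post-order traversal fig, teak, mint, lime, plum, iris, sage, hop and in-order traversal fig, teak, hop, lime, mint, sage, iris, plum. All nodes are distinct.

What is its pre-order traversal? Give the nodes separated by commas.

The last element of post-order is the root; it splits in-order into left and right subtrees.
Root hop: left subtree has 2 nodes {fig, teak}, right has 5 {lime, mint, sage, iris, plum}.
  Root teak: left subtree has 1 node {fig}, right has 0 { }.
  Root sage: left subtree has 2 nodes {lime, mint}, right has 2 {iris, plum}.
    Root lime: left subtree has 0 nodes { }, right has 1 {mint}.
    Root iris: left subtree has 0 nodes { }, right has 1 {plum}.

hop, teak, fig, sage, lime, mint, iris, plum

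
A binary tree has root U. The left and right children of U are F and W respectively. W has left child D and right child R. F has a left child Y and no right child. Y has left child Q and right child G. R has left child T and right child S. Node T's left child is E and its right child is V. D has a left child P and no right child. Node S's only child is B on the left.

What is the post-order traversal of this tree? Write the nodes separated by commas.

Q, G, Y, F, P, D, E, V, T, B, S, R, W, U

Post-order visits the left subtree, then the right subtree, then the node.
At U: go left to F.
  At F: go left to Y.
    At Y: go left to Q.
      Q is a leaf — visit Q.
    At Y: go right to G.
      G is a leaf — visit G.
    Visit Y.
  At F: no right child.
  Visit F.
At U: go right to W.
  At W: go left to D.
    At D: go left to P.
      P is a leaf — visit P.
    At D: no right child.
    Visit D.
  At W: go right to R.
    At R: go left to T.
      At T: go left to E.
        E is a leaf — visit E.
      At T: go right to V.
        V is a leaf — visit V.
      Visit T.
    At R: go right to S.
      At S: go left to B.
        B is a leaf — visit B.
      At S: no right child.
      Visit S.
    Visit R.
  Visit W.
Visit U.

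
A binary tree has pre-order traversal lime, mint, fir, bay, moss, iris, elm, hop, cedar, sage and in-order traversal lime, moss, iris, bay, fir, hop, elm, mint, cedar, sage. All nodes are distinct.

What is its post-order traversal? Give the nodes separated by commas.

The first element of pre-order is the root; it splits in-order into left and right subtrees.
Root lime: left subtree has 0 nodes { }, right has 9 {moss, iris, bay, fir, hop, elm, mint, cedar, sage}.
  Root mint: left subtree has 6 nodes {moss, iris, bay, fir, hop, elm}, right has 2 {cedar, sage}.
    Root fir: left subtree has 3 nodes {moss, iris, bay}, right has 2 {hop, elm}.
      Root bay: left subtree has 2 nodes {moss, iris}, right has 0 { }.
        Root moss: left subtree has 0 nodes { }, right has 1 {iris}.
      Root elm: left subtree has 1 node {hop}, right has 0 { }.
    Root cedar: left subtree has 0 nodes { }, right has 1 {sage}.

iris, moss, bay, hop, elm, fir, sage, cedar, mint, lime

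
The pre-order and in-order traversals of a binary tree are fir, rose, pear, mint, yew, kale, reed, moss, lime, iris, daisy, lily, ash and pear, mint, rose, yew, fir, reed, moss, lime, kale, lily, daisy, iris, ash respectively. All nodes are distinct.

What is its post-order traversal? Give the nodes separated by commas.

The first element of pre-order is the root; it splits in-order into left and right subtrees.
Root fir: left subtree has 4 nodes {pear, mint, rose, yew}, right has 8 {reed, moss, lime, kale, lily, daisy, iris, ash}.
  Root rose: left subtree has 2 nodes {pear, mint}, right has 1 {yew}.
    Root pear: left subtree has 0 nodes { }, right has 1 {mint}.
  Root kale: left subtree has 3 nodes {reed, moss, lime}, right has 4 {lily, daisy, iris, ash}.
    Root reed: left subtree has 0 nodes { }, right has 2 {moss, lime}.
      Root moss: left subtree has 0 nodes { }, right has 1 {lime}.
    Root iris: left subtree has 2 nodes {lily, daisy}, right has 1 {ash}.
      Root daisy: left subtree has 1 node {lily}, right has 0 { }.

mint, pear, yew, rose, lime, moss, reed, lily, daisy, ash, iris, kale, fir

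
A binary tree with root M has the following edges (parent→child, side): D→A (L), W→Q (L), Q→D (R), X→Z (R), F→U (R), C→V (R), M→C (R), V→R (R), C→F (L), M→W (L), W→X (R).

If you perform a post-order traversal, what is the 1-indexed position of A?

Post-order visits the left subtree, then the right subtree, then the node.
At M: go left to W.
  At W: go left to Q.
    At Q: no left child.
    At Q: go right to D.
      At D: go left to A.
        A is a leaf — visit A.
      At D: no right child.
      Visit D.
    Visit Q.
  At W: go right to X.
    At X: no left child.
    At X: go right to Z.
      Z is a leaf — visit Z.
    Visit X.
  Visit W.
At M: go right to C.
  At C: go left to F.
    At F: no left child.
    At F: go right to U.
      U is a leaf — visit U.
    Visit F.
  At C: go right to V.
    At V: no left child.
    At V: go right to R.
      R is a leaf — visit R.
    Visit V.
  Visit C.
Visit M.
Full post-order sequence: A, D, Q, Z, X, W, U, F, R, V, C, M.

1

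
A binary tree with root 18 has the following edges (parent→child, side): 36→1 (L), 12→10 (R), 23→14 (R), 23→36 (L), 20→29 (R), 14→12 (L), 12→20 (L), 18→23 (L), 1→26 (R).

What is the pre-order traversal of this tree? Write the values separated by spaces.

18 23 36 1 26 14 12 20 29 10

Pre-order visits the node, then its left subtree, then its right subtree.
Visit 18.
At 18: go left to 23.
  Visit 23.
  At 23: go left to 36.
    Visit 36.
    At 36: go left to 1.
      Visit 1.
      At 1: no left child.
      At 1: go right to 26.
        26 is a leaf — visit 26.
    At 36: no right child.
  At 23: go right to 14.
    Visit 14.
    At 14: go left to 12.
      Visit 12.
      At 12: go left to 20.
        Visit 20.
        At 20: no left child.
        At 20: go right to 29.
          29 is a leaf — visit 29.
      At 12: go right to 10.
        10 is a leaf — visit 10.
    At 14: no right child.
At 18: no right child.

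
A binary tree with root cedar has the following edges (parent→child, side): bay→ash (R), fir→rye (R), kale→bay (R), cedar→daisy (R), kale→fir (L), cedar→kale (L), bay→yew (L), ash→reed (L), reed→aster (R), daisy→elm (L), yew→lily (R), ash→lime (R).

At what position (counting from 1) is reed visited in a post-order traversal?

6

Post-order visits the left subtree, then the right subtree, then the node.
At cedar: go left to kale.
  At kale: go left to fir.
    At fir: no left child.
    At fir: go right to rye.
      rye is a leaf — visit rye.
    Visit fir.
  At kale: go right to bay.
    At bay: go left to yew.
      At yew: no left child.
      At yew: go right to lily.
        lily is a leaf — visit lily.
      Visit yew.
    At bay: go right to ash.
      At ash: go left to reed.
        At reed: no left child.
        At reed: go right to aster.
          aster is a leaf — visit aster.
        Visit reed.
      At ash: go right to lime.
        lime is a leaf — visit lime.
      Visit ash.
    Visit bay.
  Visit kale.
At cedar: go right to daisy.
  At daisy: go left to elm.
    elm is a leaf — visit elm.
  At daisy: no right child.
  Visit daisy.
Visit cedar.
Full post-order sequence: rye, fir, lily, yew, aster, reed, lime, ash, bay, kale, elm, daisy, cedar.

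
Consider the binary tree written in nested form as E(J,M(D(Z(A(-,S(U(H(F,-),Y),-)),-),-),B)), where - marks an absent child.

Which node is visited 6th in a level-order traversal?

Level-order visits nodes level by level from the root, left to right within each level.
Level 0: E
Level 1: J, M
Level 2: D, B
Level 3: Z
Level 4: A
Level 5: S
Level 6: U
Level 7: H, Y
Level 8: F
Full level-order sequence: E, J, M, D, B, Z, A, S, U, H, Y, F.

Z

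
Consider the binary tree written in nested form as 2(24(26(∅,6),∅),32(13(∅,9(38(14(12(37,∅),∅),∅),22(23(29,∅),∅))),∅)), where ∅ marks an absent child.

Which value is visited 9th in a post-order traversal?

23

Post-order visits the left subtree, then the right subtree, then the node.
At 2: go left to 24.
  At 24: go left to 26.
    At 26: no left child.
    At 26: go right to 6.
      6 is a leaf — visit 6.
    Visit 26.
  At 24: no right child.
  Visit 24.
At 2: go right to 32.
  At 32: go left to 13.
    At 13: no left child.
    At 13: go right to 9.
      At 9: go left to 38.
        At 38: go left to 14.
          At 14: go left to 12.
            At 12: go left to 37.
              37 is a leaf — visit 37.
            At 12: no right child.
            Visit 12.
          At 14: no right child.
          Visit 14.
        At 38: no right child.
        Visit 38.
      At 9: go right to 22.
        At 22: go left to 23.
          At 23: go left to 29.
            29 is a leaf — visit 29.
          At 23: no right child.
          Visit 23.
        At 22: no right child.
        Visit 22.
      Visit 9.
    Visit 13.
  At 32: no right child.
  Visit 32.
Visit 2.
Full post-order sequence: 6, 26, 24, 37, 12, 14, 38, 29, 23, 22, 9, 13, 32, 2.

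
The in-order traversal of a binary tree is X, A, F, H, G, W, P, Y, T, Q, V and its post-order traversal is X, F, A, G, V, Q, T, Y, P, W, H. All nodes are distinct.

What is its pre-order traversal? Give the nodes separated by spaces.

The last element of post-order is the root; it splits in-order into left and right subtrees.
Root H: left subtree has 3 nodes {X, A, F}, right has 7 {G, W, P, Y, T, Q, V}.
  Root A: left subtree has 1 node {X}, right has 1 {F}.
  Root W: left subtree has 1 node {G}, right has 5 {P, Y, T, Q, V}.
    Root P: left subtree has 0 nodes { }, right has 4 {Y, T, Q, V}.
      Root Y: left subtree has 0 nodes { }, right has 3 {T, Q, V}.
        Root T: left subtree has 0 nodes { }, right has 2 {Q, V}.
          Root Q: left subtree has 0 nodes { }, right has 1 {V}.

H A X F W G P Y T Q V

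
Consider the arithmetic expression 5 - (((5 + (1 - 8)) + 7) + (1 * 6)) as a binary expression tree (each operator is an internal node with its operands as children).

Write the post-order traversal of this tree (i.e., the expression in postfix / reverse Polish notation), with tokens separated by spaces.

Post-order on an expression tree gives postfix notation: for each operator, emit left operand, right operand, then the operator.

5 5 1 8 - + 7 + 1 6 * + -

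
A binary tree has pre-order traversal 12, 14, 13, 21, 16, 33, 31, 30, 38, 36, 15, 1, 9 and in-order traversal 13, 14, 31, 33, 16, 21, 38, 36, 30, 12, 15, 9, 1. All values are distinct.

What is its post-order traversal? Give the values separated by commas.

13, 31, 33, 16, 36, 38, 30, 21, 14, 9, 1, 15, 12

The first element of pre-order is the root; it splits in-order into left and right subtrees.
Root 12: left subtree has 9 nodes {13, 14, 31, 33, 16, 21, 38, 36, 30}, right has 3 {15, 9, 1}.
  Root 14: left subtree has 1 node {13}, right has 7 {31, 33, 16, 21, 38, 36, 30}.
    Root 21: left subtree has 3 nodes {31, 33, 16}, right has 3 {38, 36, 30}.
      Root 16: left subtree has 2 nodes {31, 33}, right has 0 { }.
        Root 33: left subtree has 1 node {31}, right has 0 { }.
      Root 30: left subtree has 2 nodes {38, 36}, right has 0 { }.
        Root 38: left subtree has 0 nodes { }, right has 1 {36}.
  Root 15: left subtree has 0 nodes { }, right has 2 {9, 1}.
    Root 1: left subtree has 1 node {9}, right has 0 { }.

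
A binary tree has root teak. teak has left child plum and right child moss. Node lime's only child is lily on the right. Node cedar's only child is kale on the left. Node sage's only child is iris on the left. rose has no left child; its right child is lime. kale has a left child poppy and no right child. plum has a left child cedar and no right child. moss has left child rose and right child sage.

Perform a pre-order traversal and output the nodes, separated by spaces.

Pre-order visits the node, then its left subtree, then its right subtree.
Visit teak.
At teak: go left to plum.
  Visit plum.
  At plum: go left to cedar.
    Visit cedar.
    At cedar: go left to kale.
      Visit kale.
      At kale: go left to poppy.
        poppy is a leaf — visit poppy.
      At kale: no right child.
    At cedar: no right child.
  At plum: no right child.
At teak: go right to moss.
  Visit moss.
  At moss: go left to rose.
    Visit rose.
    At rose: no left child.
    At rose: go right to lime.
      Visit lime.
      At lime: no left child.
      At lime: go right to lily.
        lily is a leaf — visit lily.
  At moss: go right to sage.
    Visit sage.
    At sage: go left to iris.
      iris is a leaf — visit iris.
    At sage: no right child.

teak plum cedar kale poppy moss rose lime lily sage iris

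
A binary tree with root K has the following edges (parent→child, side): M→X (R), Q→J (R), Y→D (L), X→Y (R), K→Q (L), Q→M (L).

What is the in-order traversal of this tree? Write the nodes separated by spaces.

In-order visits the left subtree, then the node, then the right subtree.
At K: go left to Q.
  At Q: go left to M.
    At M: no left child.
    Visit M.
    At M: go right to X.
      At X: no left child.
      Visit X.
      At X: go right to Y.
        At Y: go left to D.
          D is a leaf — visit D.
        Visit Y.
        At Y: no right child.
  Visit Q.
  At Q: go right to J.
    J is a leaf — visit J.
Visit K.
At K: no right child.

M X D Y Q J K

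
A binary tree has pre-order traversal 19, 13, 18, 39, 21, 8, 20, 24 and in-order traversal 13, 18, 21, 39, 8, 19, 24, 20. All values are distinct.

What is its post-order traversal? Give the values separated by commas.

The first element of pre-order is the root; it splits in-order into left and right subtrees.
Root 19: left subtree has 5 nodes {13, 18, 21, 39, 8}, right has 2 {24, 20}.
  Root 13: left subtree has 0 nodes { }, right has 4 {18, 21, 39, 8}.
    Root 18: left subtree has 0 nodes { }, right has 3 {21, 39, 8}.
      Root 39: left subtree has 1 node {21}, right has 1 {8}.
  Root 20: left subtree has 1 node {24}, right has 0 { }.

21, 8, 39, 18, 13, 24, 20, 19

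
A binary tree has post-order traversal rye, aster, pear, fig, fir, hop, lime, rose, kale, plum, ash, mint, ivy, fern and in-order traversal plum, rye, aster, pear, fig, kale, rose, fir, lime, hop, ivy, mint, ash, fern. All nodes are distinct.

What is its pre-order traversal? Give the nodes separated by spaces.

fern ivy plum kale fig pear aster rye rose lime fir hop mint ash

The last element of post-order is the root; it splits in-order into left and right subtrees.
Root fern: left subtree has 13 nodes {plum, rye, aster, pear, fig, kale, rose, fir, lime, hop, ivy, mint, ash}, right has 0 { }.
  Root ivy: left subtree has 10 nodes {plum, rye, aster, pear, fig, kale, rose, fir, lime, hop}, right has 2 {mint, ash}.
    Root plum: left subtree has 0 nodes { }, right has 9 {rye, aster, pear, fig, kale, rose, fir, lime, hop}.
      Root kale: left subtree has 4 nodes {rye, aster, pear, fig}, right has 4 {rose, fir, lime, hop}.
        Root fig: left subtree has 3 nodes {rye, aster, pear}, right has 0 { }.
          Root pear: left subtree has 2 nodes {rye, aster}, right has 0 { }.
            Root aster: left subtree has 1 node {rye}, right has 0 { }.
        Root rose: left subtree has 0 nodes { }, right has 3 {fir, lime, hop}.
          Root lime: left subtree has 1 node {fir}, right has 1 {hop}.
    Root mint: left subtree has 0 nodes { }, right has 1 {ash}.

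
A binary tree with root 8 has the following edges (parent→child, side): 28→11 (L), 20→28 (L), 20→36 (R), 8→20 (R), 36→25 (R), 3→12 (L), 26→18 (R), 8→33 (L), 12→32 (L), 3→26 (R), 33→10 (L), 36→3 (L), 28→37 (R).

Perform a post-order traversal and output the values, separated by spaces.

Post-order visits the left subtree, then the right subtree, then the node.
At 8: go left to 33.
  At 33: go left to 10.
    10 is a leaf — visit 10.
  At 33: no right child.
  Visit 33.
At 8: go right to 20.
  At 20: go left to 28.
    At 28: go left to 11.
      11 is a leaf — visit 11.
    At 28: go right to 37.
      37 is a leaf — visit 37.
    Visit 28.
  At 20: go right to 36.
    At 36: go left to 3.
      At 3: go left to 12.
        At 12: go left to 32.
          32 is a leaf — visit 32.
        At 12: no right child.
        Visit 12.
      At 3: go right to 26.
        At 26: no left child.
        At 26: go right to 18.
          18 is a leaf — visit 18.
        Visit 26.
      Visit 3.
    At 36: go right to 25.
      25 is a leaf — visit 25.
    Visit 36.
  Visit 20.
Visit 8.

10 33 11 37 28 32 12 18 26 3 25 36 20 8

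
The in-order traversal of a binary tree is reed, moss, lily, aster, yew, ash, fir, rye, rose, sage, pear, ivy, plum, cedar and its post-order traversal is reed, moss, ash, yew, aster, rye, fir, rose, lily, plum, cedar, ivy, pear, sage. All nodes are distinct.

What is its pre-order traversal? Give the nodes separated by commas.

sage, lily, moss, reed, rose, fir, aster, yew, ash, rye, pear, ivy, cedar, plum

The last element of post-order is the root; it splits in-order into left and right subtrees.
Root sage: left subtree has 9 nodes {reed, moss, lily, aster, yew, ash, fir, rye, rose}, right has 4 {pear, ivy, plum, cedar}.
  Root lily: left subtree has 2 nodes {reed, moss}, right has 6 {aster, yew, ash, fir, rye, rose}.
    Root moss: left subtree has 1 node {reed}, right has 0 { }.
    Root rose: left subtree has 5 nodes {aster, yew, ash, fir, rye}, right has 0 { }.
      Root fir: left subtree has 3 nodes {aster, yew, ash}, right has 1 {rye}.
        Root aster: left subtree has 0 nodes { }, right has 2 {yew, ash}.
          Root yew: left subtree has 0 nodes { }, right has 1 {ash}.
  Root pear: left subtree has 0 nodes { }, right has 3 {ivy, plum, cedar}.
    Root ivy: left subtree has 0 nodes { }, right has 2 {plum, cedar}.
      Root cedar: left subtree has 1 node {plum}, right has 0 { }.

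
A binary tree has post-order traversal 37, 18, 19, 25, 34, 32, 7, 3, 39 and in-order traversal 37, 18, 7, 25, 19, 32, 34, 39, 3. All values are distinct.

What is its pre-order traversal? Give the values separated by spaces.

The last element of post-order is the root; it splits in-order into left and right subtrees.
Root 39: left subtree has 7 nodes {37, 18, 7, 25, 19, 32, 34}, right has 1 {3}.
  Root 7: left subtree has 2 nodes {37, 18}, right has 4 {25, 19, 32, 34}.
    Root 18: left subtree has 1 node {37}, right has 0 { }.
    Root 32: left subtree has 2 nodes {25, 19}, right has 1 {34}.
      Root 25: left subtree has 0 nodes { }, right has 1 {19}.

39 7 18 37 32 25 19 34 3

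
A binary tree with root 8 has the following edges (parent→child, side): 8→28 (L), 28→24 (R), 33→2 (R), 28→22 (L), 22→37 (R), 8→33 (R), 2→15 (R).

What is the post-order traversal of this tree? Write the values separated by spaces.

37 22 24 28 15 2 33 8

Post-order visits the left subtree, then the right subtree, then the node.
At 8: go left to 28.
  At 28: go left to 22.
    At 22: no left child.
    At 22: go right to 37.
      37 is a leaf — visit 37.
    Visit 22.
  At 28: go right to 24.
    24 is a leaf — visit 24.
  Visit 28.
At 8: go right to 33.
  At 33: no left child.
  At 33: go right to 2.
    At 2: no left child.
    At 2: go right to 15.
      15 is a leaf — visit 15.
    Visit 2.
  Visit 33.
Visit 8.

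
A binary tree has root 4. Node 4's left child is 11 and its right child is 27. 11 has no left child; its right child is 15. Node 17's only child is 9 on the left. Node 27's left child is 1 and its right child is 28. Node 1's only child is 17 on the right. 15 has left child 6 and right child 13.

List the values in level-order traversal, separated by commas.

4, 11, 27, 15, 1, 28, 6, 13, 17, 9

Level-order visits nodes level by level from the root, left to right within each level.
Level 0: 4
Level 1: 11, 27
Level 2: 15, 1, 28
Level 3: 6, 13, 17
Level 4: 9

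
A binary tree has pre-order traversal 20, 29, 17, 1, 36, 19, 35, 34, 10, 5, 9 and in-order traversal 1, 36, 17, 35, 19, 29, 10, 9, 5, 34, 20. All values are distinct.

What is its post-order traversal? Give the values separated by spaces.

The first element of pre-order is the root; it splits in-order into left and right subtrees.
Root 20: left subtree has 10 nodes {1, 36, 17, 35, 19, 29, 10, 9, 5, 34}, right has 0 { }.
  Root 29: left subtree has 5 nodes {1, 36, 17, 35, 19}, right has 4 {10, 9, 5, 34}.
    Root 17: left subtree has 2 nodes {1, 36}, right has 2 {35, 19}.
      Root 1: left subtree has 0 nodes { }, right has 1 {36}.
      Root 19: left subtree has 1 node {35}, right has 0 { }.
    Root 34: left subtree has 3 nodes {10, 9, 5}, right has 0 { }.
      Root 10: left subtree has 0 nodes { }, right has 2 {9, 5}.
        Root 5: left subtree has 1 node {9}, right has 0 { }.

36 1 35 19 17 9 5 10 34 29 20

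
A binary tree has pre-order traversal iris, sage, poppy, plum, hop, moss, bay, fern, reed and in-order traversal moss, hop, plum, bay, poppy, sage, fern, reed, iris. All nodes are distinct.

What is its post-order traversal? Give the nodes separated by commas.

moss, hop, bay, plum, poppy, reed, fern, sage, iris

The first element of pre-order is the root; it splits in-order into left and right subtrees.
Root iris: left subtree has 8 nodes {moss, hop, plum, bay, poppy, sage, fern, reed}, right has 0 { }.
  Root sage: left subtree has 5 nodes {moss, hop, plum, bay, poppy}, right has 2 {fern, reed}.
    Root poppy: left subtree has 4 nodes {moss, hop, plum, bay}, right has 0 { }.
      Root plum: left subtree has 2 nodes {moss, hop}, right has 1 {bay}.
        Root hop: left subtree has 1 node {moss}, right has 0 { }.
    Root fern: left subtree has 0 nodes { }, right has 1 {reed}.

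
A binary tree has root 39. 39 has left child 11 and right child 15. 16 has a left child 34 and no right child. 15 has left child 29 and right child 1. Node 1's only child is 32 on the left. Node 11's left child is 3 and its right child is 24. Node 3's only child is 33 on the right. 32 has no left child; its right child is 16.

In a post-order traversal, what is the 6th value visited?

34

Post-order visits the left subtree, then the right subtree, then the node.
At 39: go left to 11.
  At 11: go left to 3.
    At 3: no left child.
    At 3: go right to 33.
      33 is a leaf — visit 33.
    Visit 3.
  At 11: go right to 24.
    24 is a leaf — visit 24.
  Visit 11.
At 39: go right to 15.
  At 15: go left to 29.
    29 is a leaf — visit 29.
  At 15: go right to 1.
    At 1: go left to 32.
      At 32: no left child.
      At 32: go right to 16.
        At 16: go left to 34.
          34 is a leaf — visit 34.
        At 16: no right child.
        Visit 16.
      Visit 32.
    At 1: no right child.
    Visit 1.
  Visit 15.
Visit 39.
Full post-order sequence: 33, 3, 24, 11, 29, 34, 16, 32, 1, 15, 39.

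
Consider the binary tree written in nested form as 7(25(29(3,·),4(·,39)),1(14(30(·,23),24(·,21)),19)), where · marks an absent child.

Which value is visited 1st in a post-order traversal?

Post-order visits the left subtree, then the right subtree, then the node.
At 7: go left to 25.
  At 25: go left to 29.
    At 29: go left to 3.
      3 is a leaf — visit 3.
    At 29: no right child.
    Visit 29.
  At 25: go right to 4.
    At 4: no left child.
    At 4: go right to 39.
      39 is a leaf — visit 39.
    Visit 4.
  Visit 25.
At 7: go right to 1.
  At 1: go left to 14.
    At 14: go left to 30.
      At 30: no left child.
      At 30: go right to 23.
        23 is a leaf — visit 23.
      Visit 30.
    At 14: go right to 24.
      At 24: no left child.
      At 24: go right to 21.
        21 is a leaf — visit 21.
      Visit 24.
    Visit 14.
  At 1: go right to 19.
    19 is a leaf — visit 19.
  Visit 1.
Visit 7.
Full post-order sequence: 3, 29, 39, 4, 25, 23, 30, 21, 24, 14, 19, 1, 7.

3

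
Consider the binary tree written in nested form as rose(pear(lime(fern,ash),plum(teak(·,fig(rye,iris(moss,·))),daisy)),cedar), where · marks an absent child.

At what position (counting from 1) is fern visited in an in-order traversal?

In-order visits the left subtree, then the node, then the right subtree.
At rose: go left to pear.
  At pear: go left to lime.
    At lime: go left to fern.
      fern is a leaf — visit fern.
    Visit lime.
    At lime: go right to ash.
      ash is a leaf — visit ash.
  Visit pear.
  At pear: go right to plum.
    At plum: go left to teak.
      At teak: no left child.
      Visit teak.
      At teak: go right to fig.
        At fig: go left to rye.
          rye is a leaf — visit rye.
        Visit fig.
        At fig: go right to iris.
          At iris: go left to moss.
            moss is a leaf — visit moss.
          Visit iris.
          At iris: no right child.
    Visit plum.
    At plum: go right to daisy.
      daisy is a leaf — visit daisy.
Visit rose.
At rose: go right to cedar.
  cedar is a leaf — visit cedar.
Full in-order sequence: fern, lime, ash, pear, teak, rye, fig, moss, iris, plum, daisy, rose, cedar.

1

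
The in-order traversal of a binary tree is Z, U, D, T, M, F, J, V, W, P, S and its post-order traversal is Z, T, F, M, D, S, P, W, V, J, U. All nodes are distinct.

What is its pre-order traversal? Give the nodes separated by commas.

The last element of post-order is the root; it splits in-order into left and right subtrees.
Root U: left subtree has 1 node {Z}, right has 9 {D, T, M, F, J, V, W, P, S}.
  Root J: left subtree has 4 nodes {D, T, M, F}, right has 4 {V, W, P, S}.
    Root D: left subtree has 0 nodes { }, right has 3 {T, M, F}.
      Root M: left subtree has 1 node {T}, right has 1 {F}.
    Root V: left subtree has 0 nodes { }, right has 3 {W, P, S}.
      Root W: left subtree has 0 nodes { }, right has 2 {P, S}.
        Root P: left subtree has 0 nodes { }, right has 1 {S}.

U, Z, J, D, M, T, F, V, W, P, S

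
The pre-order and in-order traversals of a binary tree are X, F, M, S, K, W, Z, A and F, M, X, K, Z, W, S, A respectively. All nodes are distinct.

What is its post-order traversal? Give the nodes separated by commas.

M, F, Z, W, K, A, S, X

The first element of pre-order is the root; it splits in-order into left and right subtrees.
Root X: left subtree has 2 nodes {F, M}, right has 5 {K, Z, W, S, A}.
  Root F: left subtree has 0 nodes { }, right has 1 {M}.
  Root S: left subtree has 3 nodes {K, Z, W}, right has 1 {A}.
    Root K: left subtree has 0 nodes { }, right has 2 {Z, W}.
      Root W: left subtree has 1 node {Z}, right has 0 { }.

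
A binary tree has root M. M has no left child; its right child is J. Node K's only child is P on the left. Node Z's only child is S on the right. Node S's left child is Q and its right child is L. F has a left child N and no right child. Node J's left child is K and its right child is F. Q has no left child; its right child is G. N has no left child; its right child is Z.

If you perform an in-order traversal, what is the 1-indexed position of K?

In-order visits the left subtree, then the node, then the right subtree.
At M: no left child.
Visit M.
At M: go right to J.
  At J: go left to K.
    At K: go left to P.
      P is a leaf — visit P.
    Visit K.
    At K: no right child.
  Visit J.
  At J: go right to F.
    At F: go left to N.
      At N: no left child.
      Visit N.
      At N: go right to Z.
        At Z: no left child.
        Visit Z.
        At Z: go right to S.
          At S: go left to Q.
            At Q: no left child.
            Visit Q.
            At Q: go right to G.
              G is a leaf — visit G.
          Visit S.
          At S: go right to L.
            L is a leaf — visit L.
    Visit F.
    At F: no right child.
Full in-order sequence: M, P, K, J, N, Z, Q, G, S, L, F.

3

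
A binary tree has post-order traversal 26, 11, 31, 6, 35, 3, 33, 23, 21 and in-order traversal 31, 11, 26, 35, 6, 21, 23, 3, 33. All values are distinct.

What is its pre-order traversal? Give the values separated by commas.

The last element of post-order is the root; it splits in-order into left and right subtrees.
Root 21: left subtree has 5 nodes {31, 11, 26, 35, 6}, right has 3 {23, 3, 33}.
  Root 35: left subtree has 3 nodes {31, 11, 26}, right has 1 {6}.
    Root 31: left subtree has 0 nodes { }, right has 2 {11, 26}.
      Root 11: left subtree has 0 nodes { }, right has 1 {26}.
  Root 23: left subtree has 0 nodes { }, right has 2 {3, 33}.
    Root 33: left subtree has 1 node {3}, right has 0 { }.

21, 35, 31, 11, 26, 6, 23, 33, 3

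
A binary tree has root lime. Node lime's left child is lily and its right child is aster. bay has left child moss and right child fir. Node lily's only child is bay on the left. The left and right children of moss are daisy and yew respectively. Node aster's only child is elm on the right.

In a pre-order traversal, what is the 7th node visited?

Pre-order visits the node, then its left subtree, then its right subtree.
Visit lime.
At lime: go left to lily.
  Visit lily.
  At lily: go left to bay.
    Visit bay.
    At bay: go left to moss.
      Visit moss.
      At moss: go left to daisy.
        daisy is a leaf — visit daisy.
      At moss: go right to yew.
        yew is a leaf — visit yew.
    At bay: go right to fir.
      fir is a leaf — visit fir.
  At lily: no right child.
At lime: go right to aster.
  Visit aster.
  At aster: no left child.
  At aster: go right to elm.
    elm is a leaf — visit elm.
Full pre-order sequence: lime, lily, bay, moss, daisy, yew, fir, aster, elm.

fir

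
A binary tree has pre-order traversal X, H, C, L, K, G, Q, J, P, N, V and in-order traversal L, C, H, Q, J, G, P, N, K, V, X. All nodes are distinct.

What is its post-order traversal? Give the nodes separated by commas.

The first element of pre-order is the root; it splits in-order into left and right subtrees.
Root X: left subtree has 10 nodes {L, C, H, Q, J, G, P, N, K, V}, right has 0 { }.
  Root H: left subtree has 2 nodes {L, C}, right has 7 {Q, J, G, P, N, K, V}.
    Root C: left subtree has 1 node {L}, right has 0 { }.
    Root K: left subtree has 5 nodes {Q, J, G, P, N}, right has 1 {V}.
      Root G: left subtree has 2 nodes {Q, J}, right has 2 {P, N}.
        Root Q: left subtree has 0 nodes { }, right has 1 {J}.
        Root P: left subtree has 0 nodes { }, right has 1 {N}.

L, C, J, Q, N, P, G, V, K, H, X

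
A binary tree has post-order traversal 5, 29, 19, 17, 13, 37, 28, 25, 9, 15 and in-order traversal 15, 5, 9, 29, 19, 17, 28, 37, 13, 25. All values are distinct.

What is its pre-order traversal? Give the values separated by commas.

15, 9, 5, 25, 28, 17, 19, 29, 37, 13

The last element of post-order is the root; it splits in-order into left and right subtrees.
Root 15: left subtree has 0 nodes { }, right has 9 {5, 9, 29, 19, 17, 28, 37, 13, 25}.
  Root 9: left subtree has 1 node {5}, right has 7 {29, 19, 17, 28, 37, 13, 25}.
    Root 25: left subtree has 6 nodes {29, 19, 17, 28, 37, 13}, right has 0 { }.
      Root 28: left subtree has 3 nodes {29, 19, 17}, right has 2 {37, 13}.
        Root 17: left subtree has 2 nodes {29, 19}, right has 0 { }.
          Root 19: left subtree has 1 node {29}, right has 0 { }.
        Root 37: left subtree has 0 nodes { }, right has 1 {13}.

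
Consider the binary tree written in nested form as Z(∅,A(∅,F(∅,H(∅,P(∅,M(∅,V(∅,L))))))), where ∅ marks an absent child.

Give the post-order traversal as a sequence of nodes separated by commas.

Post-order visits the left subtree, then the right subtree, then the node.
At Z: no left child.
At Z: go right to A.
  At A: no left child.
  At A: go right to F.
    At F: no left child.
    At F: go right to H.
      At H: no left child.
      At H: go right to P.
        At P: no left child.
        At P: go right to M.
          At M: no left child.
          At M: go right to V.
            At V: no left child.
            At V: go right to L.
              L is a leaf — visit L.
            Visit V.
          Visit M.
        Visit P.
      Visit H.
    Visit F.
  Visit A.
Visit Z.

L, V, M, P, H, F, A, Z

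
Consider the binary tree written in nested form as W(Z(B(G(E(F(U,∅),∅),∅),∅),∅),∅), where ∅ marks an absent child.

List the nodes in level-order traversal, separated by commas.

Level-order visits nodes level by level from the root, left to right within each level.
Level 0: W
Level 1: Z
Level 2: B
Level 3: G
Level 4: E
Level 5: F
Level 6: U

W, Z, B, G, E, F, U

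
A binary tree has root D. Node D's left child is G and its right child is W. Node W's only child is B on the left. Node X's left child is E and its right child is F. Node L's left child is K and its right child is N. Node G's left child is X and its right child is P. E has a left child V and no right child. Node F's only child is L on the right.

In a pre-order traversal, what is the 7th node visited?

L

Pre-order visits the node, then its left subtree, then its right subtree.
Visit D.
At D: go left to G.
  Visit G.
  At G: go left to X.
    Visit X.
    At X: go left to E.
      Visit E.
      At E: go left to V.
        V is a leaf — visit V.
      At E: no right child.
    At X: go right to F.
      Visit F.
      At F: no left child.
      At F: go right to L.
        Visit L.
        At L: go left to K.
          K is a leaf — visit K.
        At L: go right to N.
          N is a leaf — visit N.
  At G: go right to P.
    P is a leaf — visit P.
At D: go right to W.
  Visit W.
  At W: go left to B.
    B is a leaf — visit B.
  At W: no right child.
Full pre-order sequence: D, G, X, E, V, F, L, K, N, P, W, B.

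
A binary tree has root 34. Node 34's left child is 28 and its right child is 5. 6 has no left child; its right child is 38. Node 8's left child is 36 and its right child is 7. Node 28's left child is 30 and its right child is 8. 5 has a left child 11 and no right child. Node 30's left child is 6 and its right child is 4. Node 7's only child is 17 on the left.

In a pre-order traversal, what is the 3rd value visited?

30

Pre-order visits the node, then its left subtree, then its right subtree.
Visit 34.
At 34: go left to 28.
  Visit 28.
  At 28: go left to 30.
    Visit 30.
    At 30: go left to 6.
      Visit 6.
      At 6: no left child.
      At 6: go right to 38.
        38 is a leaf — visit 38.
    At 30: go right to 4.
      4 is a leaf — visit 4.
  At 28: go right to 8.
    Visit 8.
    At 8: go left to 36.
      36 is a leaf — visit 36.
    At 8: go right to 7.
      Visit 7.
      At 7: go left to 17.
        17 is a leaf — visit 17.
      At 7: no right child.
At 34: go right to 5.
  Visit 5.
  At 5: go left to 11.
    11 is a leaf — visit 11.
  At 5: no right child.
Full pre-order sequence: 34, 28, 30, 6, 38, 4, 8, 36, 7, 17, 5, 11.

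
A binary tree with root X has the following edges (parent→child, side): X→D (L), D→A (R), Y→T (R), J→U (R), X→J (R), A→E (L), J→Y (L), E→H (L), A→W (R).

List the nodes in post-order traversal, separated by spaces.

H E W A D T Y U J X

Post-order visits the left subtree, then the right subtree, then the node.
At X: go left to D.
  At D: no left child.
  At D: go right to A.
    At A: go left to E.
      At E: go left to H.
        H is a leaf — visit H.
      At E: no right child.
      Visit E.
    At A: go right to W.
      W is a leaf — visit W.
    Visit A.
  Visit D.
At X: go right to J.
  At J: go left to Y.
    At Y: no left child.
    At Y: go right to T.
      T is a leaf — visit T.
    Visit Y.
  At J: go right to U.
    U is a leaf — visit U.
  Visit J.
Visit X.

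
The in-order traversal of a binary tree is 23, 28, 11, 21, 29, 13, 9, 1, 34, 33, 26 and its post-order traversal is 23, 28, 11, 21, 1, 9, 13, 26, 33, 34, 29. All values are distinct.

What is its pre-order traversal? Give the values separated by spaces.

The last element of post-order is the root; it splits in-order into left and right subtrees.
Root 29: left subtree has 4 nodes {23, 28, 11, 21}, right has 6 {13, 9, 1, 34, 33, 26}.
  Root 21: left subtree has 3 nodes {23, 28, 11}, right has 0 { }.
    Root 11: left subtree has 2 nodes {23, 28}, right has 0 { }.
      Root 28: left subtree has 1 node {23}, right has 0 { }.
  Root 34: left subtree has 3 nodes {13, 9, 1}, right has 2 {33, 26}.
    Root 13: left subtree has 0 nodes { }, right has 2 {9, 1}.
      Root 9: left subtree has 0 nodes { }, right has 1 {1}.
    Root 33: left subtree has 0 nodes { }, right has 1 {26}.

29 21 11 28 23 34 13 9 1 33 26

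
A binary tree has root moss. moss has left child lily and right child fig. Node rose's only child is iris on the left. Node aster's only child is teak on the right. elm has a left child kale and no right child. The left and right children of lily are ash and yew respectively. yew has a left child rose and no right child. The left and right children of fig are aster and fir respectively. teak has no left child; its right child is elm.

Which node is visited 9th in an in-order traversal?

kale

In-order visits the left subtree, then the node, then the right subtree.
At moss: go left to lily.
  At lily: go left to ash.
    ash is a leaf — visit ash.
  Visit lily.
  At lily: go right to yew.
    At yew: go left to rose.
      At rose: go left to iris.
        iris is a leaf — visit iris.
      Visit rose.
      At rose: no right child.
    Visit yew.
    At yew: no right child.
Visit moss.
At moss: go right to fig.
  At fig: go left to aster.
    At aster: no left child.
    Visit aster.
    At aster: go right to teak.
      At teak: no left child.
      Visit teak.
      At teak: go right to elm.
        At elm: go left to kale.
          kale is a leaf — visit kale.
        Visit elm.
        At elm: no right child.
  Visit fig.
  At fig: go right to fir.
    fir is a leaf — visit fir.
Full in-order sequence: ash, lily, iris, rose, yew, moss, aster, teak, kale, elm, fig, fir.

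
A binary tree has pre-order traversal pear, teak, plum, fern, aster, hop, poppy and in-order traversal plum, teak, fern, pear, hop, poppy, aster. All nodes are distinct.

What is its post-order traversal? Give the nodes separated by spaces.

plum fern teak poppy hop aster pear

The first element of pre-order is the root; it splits in-order into left and right subtrees.
Root pear: left subtree has 3 nodes {plum, teak, fern}, right has 3 {hop, poppy, aster}.
  Root teak: left subtree has 1 node {plum}, right has 1 {fern}.
  Root aster: left subtree has 2 nodes {hop, poppy}, right has 0 { }.
    Root hop: left subtree has 0 nodes { }, right has 1 {poppy}.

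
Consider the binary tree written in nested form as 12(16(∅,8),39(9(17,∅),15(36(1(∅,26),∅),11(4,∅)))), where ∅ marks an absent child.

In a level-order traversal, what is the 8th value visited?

Level-order visits nodes level by level from the root, left to right within each level.
Level 0: 12
Level 1: 16, 39
Level 2: 8, 9, 15
Level 3: 17, 36, 11
Level 4: 1, 4
Level 5: 26
Full level-order sequence: 12, 16, 39, 8, 9, 15, 17, 36, 11, 1, 4, 26.

36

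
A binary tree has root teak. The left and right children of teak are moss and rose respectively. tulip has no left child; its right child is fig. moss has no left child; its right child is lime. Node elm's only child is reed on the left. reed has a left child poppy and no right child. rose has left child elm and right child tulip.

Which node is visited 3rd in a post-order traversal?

poppy

Post-order visits the left subtree, then the right subtree, then the node.
At teak: go left to moss.
  At moss: no left child.
  At moss: go right to lime.
    lime is a leaf — visit lime.
  Visit moss.
At teak: go right to rose.
  At rose: go left to elm.
    At elm: go left to reed.
      At reed: go left to poppy.
        poppy is a leaf — visit poppy.
      At reed: no right child.
      Visit reed.
    At elm: no right child.
    Visit elm.
  At rose: go right to tulip.
    At tulip: no left child.
    At tulip: go right to fig.
      fig is a leaf — visit fig.
    Visit tulip.
  Visit rose.
Visit teak.
Full post-order sequence: lime, moss, poppy, reed, elm, fig, tulip, rose, teak.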